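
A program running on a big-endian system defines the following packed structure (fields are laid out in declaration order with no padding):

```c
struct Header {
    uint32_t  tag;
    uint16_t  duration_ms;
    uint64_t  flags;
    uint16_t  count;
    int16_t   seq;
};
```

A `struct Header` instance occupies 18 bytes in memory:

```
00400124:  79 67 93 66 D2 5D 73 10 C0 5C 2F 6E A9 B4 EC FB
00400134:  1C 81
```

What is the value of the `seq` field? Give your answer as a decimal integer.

`seq` follows `tag` (4 B), `duration_ms` (2 B), `flags` (8 B), `count` (2 B), so it starts at offset 4 + 2 + 8 + 2 = 16 and occupies 2 bytes.
Bytes at offsets 16..17: 1C 81.
Big-endian stores the most-significant byte at the lowest address.
The bytes are already most-significant first: 0x1C81.
0x1C81 = 7297.

7297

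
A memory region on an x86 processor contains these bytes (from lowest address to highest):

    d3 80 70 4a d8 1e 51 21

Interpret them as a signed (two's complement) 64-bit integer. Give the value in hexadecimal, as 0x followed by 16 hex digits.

0x21511ED84A7080D3

In little-endian order the low byte comes first in memory.
Reassemble most-significant byte first: 21 51 1E D8 4A 70 80 D3 → 0x21511ED84A7080D3.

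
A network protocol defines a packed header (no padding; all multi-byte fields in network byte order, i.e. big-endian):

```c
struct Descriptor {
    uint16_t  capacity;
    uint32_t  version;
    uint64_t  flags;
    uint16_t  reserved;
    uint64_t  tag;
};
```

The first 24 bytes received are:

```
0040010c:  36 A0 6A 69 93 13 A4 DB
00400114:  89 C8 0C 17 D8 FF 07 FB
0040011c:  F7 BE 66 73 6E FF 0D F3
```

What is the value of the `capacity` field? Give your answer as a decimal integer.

13984

`capacity` is the first field, at byte offset 0, occupying 2 bytes.
Bytes at offsets 0..1: 36 A0.
Big-endian stores the most-significant byte at the lowest address.
The bytes are already most-significant first: 0x36A0.
0x36A0 = 13984.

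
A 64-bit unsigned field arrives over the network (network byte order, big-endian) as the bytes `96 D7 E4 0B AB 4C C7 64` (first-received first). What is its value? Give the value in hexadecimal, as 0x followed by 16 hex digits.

0x96D7E40BAB4CC764

Big-endian stores the most-significant byte at the lowest address.
The bytes are already most-significant first: 0x96D7E40BAB4CC764.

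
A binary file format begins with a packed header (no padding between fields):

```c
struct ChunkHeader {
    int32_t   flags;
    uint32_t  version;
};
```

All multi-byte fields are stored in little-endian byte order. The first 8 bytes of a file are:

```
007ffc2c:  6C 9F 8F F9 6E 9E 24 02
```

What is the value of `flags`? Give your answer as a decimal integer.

-108028052

`flags` is the first field, at byte offset 0, occupying 4 bytes.
Bytes at offsets 0..3: 6C 9F 8F F9.
Little-endian: lowest address holds the least-significant byte.
Reassemble most-significant byte first: F9 8F 9F 6C → 0xF98F9F6C.
Top bit is set, so as a signed 32-bit value this is 0xF98F9F6C − 2^32 = -108028052.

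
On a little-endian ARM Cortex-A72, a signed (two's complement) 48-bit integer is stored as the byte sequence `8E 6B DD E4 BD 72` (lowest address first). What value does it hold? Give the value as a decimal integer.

Little-endian: lowest address holds the least-significant byte.
Reassemble most-significant byte first: 72 BD E4 DD 6B 8E → 0x72BDE4DD6B8E.
0x72BDE4DD6B8E = 126159914101646.

126159914101646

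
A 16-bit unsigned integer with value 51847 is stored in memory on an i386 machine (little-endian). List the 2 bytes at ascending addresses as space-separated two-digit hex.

51847 in hexadecimal, padded to 16 bits, is 0xCA87.
Split into bytes (most-significant first): CA 87.
Little-endian: lowest address holds the least-significant byte.
So at ascending addresses the bytes are 87 CA.

87 CA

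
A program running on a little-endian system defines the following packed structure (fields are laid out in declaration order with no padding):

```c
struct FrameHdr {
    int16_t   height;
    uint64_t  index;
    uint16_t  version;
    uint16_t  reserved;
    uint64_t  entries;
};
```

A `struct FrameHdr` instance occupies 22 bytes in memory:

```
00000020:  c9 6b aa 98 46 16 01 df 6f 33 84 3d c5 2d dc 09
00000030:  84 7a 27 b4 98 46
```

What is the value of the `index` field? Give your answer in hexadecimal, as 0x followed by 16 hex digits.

`index` follows `height` (2 bytes), so it starts at byte offset 2 and occupies 8 bytes.
Bytes at offsets 2..9: AA 98 46 16 01 DF 6F 33.
In little-endian order the low byte comes first in memory.
Reassemble most-significant byte first: 33 6F DF 01 16 46 98 AA → 0x336FDF01164698AA.

0x336FDF01164698AA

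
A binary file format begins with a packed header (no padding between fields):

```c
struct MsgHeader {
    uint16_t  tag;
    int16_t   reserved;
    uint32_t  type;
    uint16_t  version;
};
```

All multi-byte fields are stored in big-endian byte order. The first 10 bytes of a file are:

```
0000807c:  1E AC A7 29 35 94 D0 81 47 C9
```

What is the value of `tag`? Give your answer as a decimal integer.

`tag` is the first field, at byte offset 0, occupying 2 bytes.
Bytes at offsets 0..1: 1E AC.
Big-endian stores the most-significant byte at the lowest address.
The bytes are already most-significant first: 0x1EAC.
0x1EAC = 7852.

7852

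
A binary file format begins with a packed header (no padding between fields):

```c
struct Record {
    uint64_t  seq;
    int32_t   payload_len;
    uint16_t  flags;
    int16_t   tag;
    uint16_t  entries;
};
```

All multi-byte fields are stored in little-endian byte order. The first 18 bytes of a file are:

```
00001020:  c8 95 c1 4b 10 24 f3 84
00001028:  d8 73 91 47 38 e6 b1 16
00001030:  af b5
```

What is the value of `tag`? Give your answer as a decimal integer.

`tag` follows `seq` (8 B), `payload_len` (4 B), `flags` (2 B), so it starts at offset 8 + 4 + 2 = 14 and occupies 2 bytes.
Bytes at offsets 14..15: B1 16.
In little-endian order the low byte comes first in memory.
Reassemble most-significant byte first: 16 B1 → 0x16B1.
0x16B1 = 5809.

5809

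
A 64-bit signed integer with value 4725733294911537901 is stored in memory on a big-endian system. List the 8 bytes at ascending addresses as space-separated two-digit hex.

41 95 2D 64 CA 70 42 ED

4725733294911537901 in hexadecimal, padded to 64 bits, is 0x41952D64CA7042ED.
Split into bytes (most-significant first): 41 95 2D 64 CA 70 42 ED.
Big-endian stores the most-significant byte at the lowest address.
So the memory order matches the most-significant-first order: 41 95 2D 64 CA 70 42 ED.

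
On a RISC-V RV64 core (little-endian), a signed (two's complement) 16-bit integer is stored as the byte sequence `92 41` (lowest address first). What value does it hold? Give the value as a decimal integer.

Little-endian stores the least-significant byte at the lowest address.
Reassemble most-significant byte first: 41 92 → 0x4192.
0x4192 = 16786.

16786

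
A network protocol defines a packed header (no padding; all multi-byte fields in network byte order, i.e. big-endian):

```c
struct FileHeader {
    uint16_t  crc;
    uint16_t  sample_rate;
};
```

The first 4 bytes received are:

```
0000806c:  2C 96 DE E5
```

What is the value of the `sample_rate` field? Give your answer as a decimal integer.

57061

`sample_rate` follows `crc` (2 bytes), so it starts at byte offset 2 and occupies 2 bytes.
Bytes at offsets 2..3: DE E5.
Big-endian stores the most-significant byte at the lowest address.
The bytes are already most-significant first: 0xDEE5.
0xDEE5 = 57061.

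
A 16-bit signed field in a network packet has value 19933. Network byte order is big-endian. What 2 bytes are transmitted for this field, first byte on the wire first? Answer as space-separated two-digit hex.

4D DD

19933 in hexadecimal, padded to 16 bits, is 0x4DDD.
Split into bytes (most-significant first): 4D DD.
In big-endian order the high byte comes first in memory.
So the memory order matches the most-significant-first order: 4D DD.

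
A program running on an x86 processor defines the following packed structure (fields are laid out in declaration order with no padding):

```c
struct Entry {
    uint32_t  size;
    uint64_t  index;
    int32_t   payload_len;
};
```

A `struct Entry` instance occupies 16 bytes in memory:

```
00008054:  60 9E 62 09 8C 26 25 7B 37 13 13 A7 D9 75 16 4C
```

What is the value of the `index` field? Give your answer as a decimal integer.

12038987357901629068

`index` follows `size` (4 bytes), so it starts at byte offset 4 and occupies 8 bytes.
Bytes at offsets 4..11: 8C 26 25 7B 37 13 13 A7.
In little-endian order the low byte comes first in memory.
Reassemble most-significant byte first: A7 13 13 37 7B 25 26 8C → 0xA71313377B25268C.
0xA71313377B25268C = 12038987357901629068.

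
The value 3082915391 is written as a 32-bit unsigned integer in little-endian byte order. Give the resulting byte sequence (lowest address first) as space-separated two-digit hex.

3082915391 in hexadecimal, padded to 32 bits, is 0xB7C18E3F.
Split into bytes (most-significant first): B7 C1 8E 3F.
Little-endian: lowest address holds the least-significant byte.
So at ascending addresses the bytes are 3F 8E C1 B7.

3F 8E C1 B7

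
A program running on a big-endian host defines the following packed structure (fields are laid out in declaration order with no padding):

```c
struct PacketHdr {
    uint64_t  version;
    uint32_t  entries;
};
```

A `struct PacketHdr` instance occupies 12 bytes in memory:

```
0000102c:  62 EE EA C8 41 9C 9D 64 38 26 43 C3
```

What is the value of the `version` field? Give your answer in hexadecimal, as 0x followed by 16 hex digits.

0x62EEEAC8419C9D64

`version` is the first field, at byte offset 0, occupying 8 bytes.
Bytes at offsets 0..7: 62 EE EA C8 41 9C 9D 64.
Big-endian: lowest address holds the most-significant byte.
The bytes are already most-significant first: 0x62EEEAC8419C9D64.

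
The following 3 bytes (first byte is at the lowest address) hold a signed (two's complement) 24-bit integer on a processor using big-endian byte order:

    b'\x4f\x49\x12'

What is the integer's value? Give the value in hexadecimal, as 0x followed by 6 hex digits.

0x4F4912

Big-endian stores the most-significant byte at the lowest address.
The bytes are already most-significant first: 0x4F4912.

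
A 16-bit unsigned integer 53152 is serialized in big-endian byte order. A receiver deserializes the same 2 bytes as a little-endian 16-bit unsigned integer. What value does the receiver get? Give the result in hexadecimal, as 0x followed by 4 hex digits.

0xA0CF

53152 in 16-bit hexadecimal is 0xCFA0.
Stored big-endian, the bytes at ascending addresses are CF A0.
Read back as little-endian, the first byte is least significant, giving 0xA0CF.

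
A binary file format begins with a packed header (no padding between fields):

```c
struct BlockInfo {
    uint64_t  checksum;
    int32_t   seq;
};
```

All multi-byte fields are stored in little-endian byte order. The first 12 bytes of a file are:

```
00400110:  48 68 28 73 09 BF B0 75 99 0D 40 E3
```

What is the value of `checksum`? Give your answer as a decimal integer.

8480488145646282824

`checksum` is the first field, at byte offset 0, occupying 8 bytes.
Bytes at offsets 0..7: 48 68 28 73 09 BF B0 75.
In little-endian order the low byte comes first in memory.
Reassemble most-significant byte first: 75 B0 BF 09 73 28 68 48 → 0x75B0BF0973286848.
0x75B0BF0973286848 = 8480488145646282824.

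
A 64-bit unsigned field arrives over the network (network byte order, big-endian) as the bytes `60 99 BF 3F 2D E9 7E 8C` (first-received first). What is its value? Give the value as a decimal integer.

6960804977151934092

Big-endian stores the most-significant byte at the lowest address.
The bytes are already most-significant first: 0x6099BF3F2DE97E8C.
0x6099BF3F2DE97E8C = 6960804977151934092.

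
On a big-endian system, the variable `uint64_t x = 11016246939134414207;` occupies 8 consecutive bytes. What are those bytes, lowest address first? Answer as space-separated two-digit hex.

98 E1 92 39 7D 17 4D 7F

11016246939134414207 in hexadecimal, padded to 64 bits, is 0x98E192397D174D7F.
Split into bytes (most-significant first): 98 E1 92 39 7D 17 4D 7F.
In big-endian order the high byte comes first in memory.
So the memory order matches the most-significant-first order: 98 E1 92 39 7D 17 4D 7F.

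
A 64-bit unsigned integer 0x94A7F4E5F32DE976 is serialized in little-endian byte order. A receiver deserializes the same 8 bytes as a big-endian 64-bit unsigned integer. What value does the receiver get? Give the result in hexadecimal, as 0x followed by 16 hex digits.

0x76E92DF3E5F4A794

Stored little-endian, the bytes at ascending addresses are 76 E9 2D F3 E5 F4 A7 94.
Read back as big-endian, the last byte is least significant, giving 0x76E92DF3E5F4A794.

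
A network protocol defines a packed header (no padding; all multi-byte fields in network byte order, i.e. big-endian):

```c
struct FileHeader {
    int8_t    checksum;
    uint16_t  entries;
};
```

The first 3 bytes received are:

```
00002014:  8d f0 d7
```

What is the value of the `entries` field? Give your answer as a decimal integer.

61655

`entries` follows `checksum` (1 byte), so it starts at byte offset 1 and occupies 2 bytes.
Bytes at offsets 1..2: F0 D7.
Big-endian stores the most-significant byte at the lowest address.
The bytes are already most-significant first: 0xF0D7.
0xF0D7 = 61655.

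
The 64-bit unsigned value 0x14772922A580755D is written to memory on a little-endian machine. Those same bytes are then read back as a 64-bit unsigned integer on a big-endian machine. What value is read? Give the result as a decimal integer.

Stored little-endian, the bytes at ascending addresses are 5D 75 80 A5 22 29 77 14.
Read back as big-endian, the last byte is least significant, giving 0x5D7580A522297714.
0x5D7580A522297714 = 6734430264533546772.

6734430264533546772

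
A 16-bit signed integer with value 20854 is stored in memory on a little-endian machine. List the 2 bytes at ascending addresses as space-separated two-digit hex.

76 51

20854 in hexadecimal, padded to 16 bits, is 0x5176.
Split into bytes (most-significant first): 51 76.
In little-endian order the low byte comes first in memory.
So at ascending addresses the bytes are 76 51.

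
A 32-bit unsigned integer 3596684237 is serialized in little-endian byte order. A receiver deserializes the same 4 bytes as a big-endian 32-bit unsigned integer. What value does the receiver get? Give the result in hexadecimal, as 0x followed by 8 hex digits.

3596684237 in 32-bit hexadecimal is 0xD6610BCD.
Stored little-endian, the bytes at ascending addresses are CD 0B 61 D6.
Read back as big-endian, the last byte is least significant, giving 0xCD0B61D6.

0xCD0B61D6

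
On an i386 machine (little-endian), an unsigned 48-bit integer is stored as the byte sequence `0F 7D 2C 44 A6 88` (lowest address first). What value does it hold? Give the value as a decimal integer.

150247689714959

In little-endian order the low byte comes first in memory.
Reassemble most-significant byte first: 88 A6 44 2C 7D 0F → 0x88A6442C7D0F.
0x88A6442C7D0F = 150247689714959.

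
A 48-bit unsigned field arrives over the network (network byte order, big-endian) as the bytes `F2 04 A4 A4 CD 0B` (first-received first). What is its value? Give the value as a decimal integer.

266101756054795

Big-endian stores the most-significant byte at the lowest address.
The bytes are already most-significant first: 0xF204A4A4CD0B.
0xF204A4A4CD0B = 266101756054795.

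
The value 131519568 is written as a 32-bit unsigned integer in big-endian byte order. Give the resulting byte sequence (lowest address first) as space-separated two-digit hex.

131519568 in hexadecimal, padded to 32 bits, is 0x07D6D450.
Split into bytes (most-significant first): 07 D6 D4 50.
Big-endian: lowest address holds the most-significant byte.
So the memory order matches the most-significant-first order: 07 D6 D4 50.

07 D6 D4 50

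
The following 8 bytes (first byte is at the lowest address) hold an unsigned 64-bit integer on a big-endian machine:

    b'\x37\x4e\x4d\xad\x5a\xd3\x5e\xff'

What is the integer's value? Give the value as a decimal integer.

In big-endian order the high byte comes first in memory.
The bytes are already most-significant first: 0x374E4DAD5AD35EFF.
0x374E4DAD5AD35EFF = 3985208127217950463.

3985208127217950463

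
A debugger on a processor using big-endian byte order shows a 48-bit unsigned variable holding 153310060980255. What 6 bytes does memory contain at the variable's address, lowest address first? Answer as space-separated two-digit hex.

153310060980255 in hexadecimal, padded to 48 bits, is 0x8B6F47B9A81F.
Split into bytes (most-significant first): 8B 6F 47 B9 A8 1F.
Big-endian: lowest address holds the most-significant byte.
So the memory order matches the most-significant-first order: 8B 6F 47 B9 A8 1F.

8B 6F 47 B9 A8 1F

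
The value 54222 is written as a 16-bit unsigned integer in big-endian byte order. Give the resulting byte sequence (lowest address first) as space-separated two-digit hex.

D3 CE

54222 in hexadecimal, padded to 16 bits, is 0xD3CE.
Split into bytes (most-significant first): D3 CE.
Big-endian: lowest address holds the most-significant byte.
So the memory order matches the most-significant-first order: D3 CE.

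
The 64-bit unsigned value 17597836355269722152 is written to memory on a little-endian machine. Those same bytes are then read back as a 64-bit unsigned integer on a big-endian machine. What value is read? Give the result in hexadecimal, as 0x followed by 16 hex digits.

17597836355269722152 in 64-bit hexadecimal is 0xF43812ED834E8028.
Stored little-endian, the bytes at ascending addresses are 28 80 4E 83 ED 12 38 F4.
Read back as big-endian, the last byte is least significant, giving 0x28804E83ED1238F4.

0x28804E83ED1238F4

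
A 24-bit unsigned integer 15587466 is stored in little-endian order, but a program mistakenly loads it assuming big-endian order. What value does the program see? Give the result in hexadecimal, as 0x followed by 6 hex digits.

15587466 in 24-bit hexadecimal is 0xEDD88A.
Stored little-endian, the bytes at ascending addresses are 8A D8 ED.
Read back as big-endian, the last byte is least significant, giving 0x8AD8ED.

0x8AD8ED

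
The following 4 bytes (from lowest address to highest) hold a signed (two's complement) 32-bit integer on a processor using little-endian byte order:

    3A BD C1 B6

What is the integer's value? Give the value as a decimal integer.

-1228817094

Little-endian: lowest address holds the least-significant byte.
Reassemble most-significant byte first: B6 C1 BD 3A → 0xB6C1BD3A.
Top bit is set, so as a signed 32-bit value this is 0xB6C1BD3A − 2^32 = -1228817094.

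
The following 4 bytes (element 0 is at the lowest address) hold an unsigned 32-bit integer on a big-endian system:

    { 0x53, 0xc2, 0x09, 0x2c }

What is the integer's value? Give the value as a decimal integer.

1405225260

Big-endian: lowest address holds the most-significant byte.
The bytes are already most-significant first: 0x53C2092C.
0x53C2092C = 1405225260.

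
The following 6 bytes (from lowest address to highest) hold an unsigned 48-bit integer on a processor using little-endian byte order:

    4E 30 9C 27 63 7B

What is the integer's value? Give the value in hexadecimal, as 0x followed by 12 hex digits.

0x7B63279C304E

In little-endian order the low byte comes first in memory.
Reassemble most-significant byte first: 7B 63 27 9C 30 4E → 0x7B63279C304E.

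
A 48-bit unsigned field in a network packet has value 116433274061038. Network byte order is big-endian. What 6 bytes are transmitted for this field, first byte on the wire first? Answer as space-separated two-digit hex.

69 E5 3B F0 C0 EE

116433274061038 in hexadecimal, padded to 48 bits, is 0x69E53BF0C0EE.
Split into bytes (most-significant first): 69 E5 3B F0 C0 EE.
In big-endian order the high byte comes first in memory.
So the memory order matches the most-significant-first order: 69 E5 3B F0 C0 EE.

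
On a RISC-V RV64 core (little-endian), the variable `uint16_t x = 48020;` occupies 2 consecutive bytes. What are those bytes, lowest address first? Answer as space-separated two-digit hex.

48020 in hexadecimal, padded to 16 bits, is 0xBB94.
Split into bytes (most-significant first): BB 94.
In little-endian order the low byte comes first in memory.
So at ascending addresses the bytes are 94 BB.

94 BB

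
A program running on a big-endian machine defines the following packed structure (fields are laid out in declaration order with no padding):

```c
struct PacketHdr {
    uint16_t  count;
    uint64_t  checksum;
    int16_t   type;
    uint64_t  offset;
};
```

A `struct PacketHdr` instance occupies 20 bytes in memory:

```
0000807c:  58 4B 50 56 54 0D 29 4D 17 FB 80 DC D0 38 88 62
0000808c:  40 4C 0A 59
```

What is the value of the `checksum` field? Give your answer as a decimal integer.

`checksum` follows `count` (2 bytes), so it starts at byte offset 2 and occupies 8 bytes.
Bytes at offsets 2..9: 50 56 54 0D 29 4D 17 FB.
In big-endian order the high byte comes first in memory.
The bytes are already most-significant first: 0x5056540D294D17FB.
0x5056540D294D17FB = 5788906786535577595.

5788906786535577595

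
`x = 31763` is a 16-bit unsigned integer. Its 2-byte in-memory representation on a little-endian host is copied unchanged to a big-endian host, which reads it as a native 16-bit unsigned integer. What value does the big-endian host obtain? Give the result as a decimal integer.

31763 in 16-bit hexadecimal is 0x7C13.
Stored little-endian, the bytes at ascending addresses are 13 7C.
Read back as big-endian, the last byte is least significant, giving 0x137C.
0x137C = 4988.

4988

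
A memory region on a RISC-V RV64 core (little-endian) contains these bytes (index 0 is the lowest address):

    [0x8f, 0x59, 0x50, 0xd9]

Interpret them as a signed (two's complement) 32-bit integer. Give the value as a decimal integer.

Little-endian: lowest address holds the least-significant byte.
Reassemble most-significant byte first: D9 50 59 8F → 0xD950598F.
Top bit is set, so as a signed 32-bit value this is 0xD950598F − 2^32 = -649045617.

-649045617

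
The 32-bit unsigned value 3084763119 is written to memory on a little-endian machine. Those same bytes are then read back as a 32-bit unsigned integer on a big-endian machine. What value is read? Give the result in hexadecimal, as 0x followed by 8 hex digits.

0xEFBFDDB7

3084763119 in 32-bit hexadecimal is 0xB7DDBFEF.
Stored little-endian, the bytes at ascending addresses are EF BF DD B7.
Read back as big-endian, the last byte is least significant, giving 0xEFBFDDB7.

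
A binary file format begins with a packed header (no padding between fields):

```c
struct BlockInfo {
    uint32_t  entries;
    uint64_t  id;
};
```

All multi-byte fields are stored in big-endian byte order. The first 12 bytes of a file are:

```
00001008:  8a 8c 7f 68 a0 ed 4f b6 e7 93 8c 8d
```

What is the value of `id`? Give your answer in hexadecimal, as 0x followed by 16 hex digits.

0xA0ED4FB6E7938C8D

`id` follows `entries` (4 bytes), so it starts at byte offset 4 and occupies 8 bytes.
Bytes at offsets 4..11: A0 ED 4F B6 E7 93 8C 8D.
In big-endian order the high byte comes first in memory.
The bytes are already most-significant first: 0xA0ED4FB6E7938C8D.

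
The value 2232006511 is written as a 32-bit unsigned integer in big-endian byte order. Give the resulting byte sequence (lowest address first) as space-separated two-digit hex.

2232006511 in hexadecimal, padded to 32 bits, is 0x8509B76F.
Split into bytes (most-significant first): 85 09 B7 6F.
Big-endian stores the most-significant byte at the lowest address.
So the memory order matches the most-significant-first order: 85 09 B7 6F.

85 09 B7 6F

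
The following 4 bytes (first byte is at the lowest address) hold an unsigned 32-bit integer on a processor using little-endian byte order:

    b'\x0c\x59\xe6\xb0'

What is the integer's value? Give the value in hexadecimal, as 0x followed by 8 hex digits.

0xB0E6590C

Little-endian stores the least-significant byte at the lowest address.
Reassemble most-significant byte first: B0 E6 59 0C → 0xB0E6590C.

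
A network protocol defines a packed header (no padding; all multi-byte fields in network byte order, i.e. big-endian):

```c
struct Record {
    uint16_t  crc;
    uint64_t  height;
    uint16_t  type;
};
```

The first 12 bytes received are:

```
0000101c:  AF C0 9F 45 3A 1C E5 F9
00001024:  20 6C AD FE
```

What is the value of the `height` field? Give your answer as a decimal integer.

`height` follows `crc` (2 bytes), so it starts at byte offset 2 and occupies 8 bytes.
Bytes at offsets 2..9: 9F 45 3A 1C E5 F9 20 6C.
Big-endian stores the most-significant byte at the lowest address.
The bytes are already most-significant first: 0x9F453A1CE5F9206C.
0x9F453A1CE5F9206C = 11476643121215381612.

11476643121215381612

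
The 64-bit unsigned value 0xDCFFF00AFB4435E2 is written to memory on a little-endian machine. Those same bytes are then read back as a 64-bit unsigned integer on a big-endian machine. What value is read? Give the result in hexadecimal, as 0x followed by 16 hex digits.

Stored little-endian, the bytes at ascending addresses are E2 35 44 FB 0A F0 FF DC.
Read back as big-endian, the last byte is least significant, giving 0xE23544FB0AF0FFDC.

0xE23544FB0AF0FFDC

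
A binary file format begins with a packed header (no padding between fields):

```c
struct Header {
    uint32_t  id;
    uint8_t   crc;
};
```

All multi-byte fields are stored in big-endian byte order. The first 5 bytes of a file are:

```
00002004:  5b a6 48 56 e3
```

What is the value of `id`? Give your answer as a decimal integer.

1537624150

`id` is the first field, at byte offset 0, occupying 4 bytes.
Bytes at offsets 0..3: 5B A6 48 56.
Big-endian stores the most-significant byte at the lowest address.
The bytes are already most-significant first: 0x5BA64856.
0x5BA64856 = 1537624150.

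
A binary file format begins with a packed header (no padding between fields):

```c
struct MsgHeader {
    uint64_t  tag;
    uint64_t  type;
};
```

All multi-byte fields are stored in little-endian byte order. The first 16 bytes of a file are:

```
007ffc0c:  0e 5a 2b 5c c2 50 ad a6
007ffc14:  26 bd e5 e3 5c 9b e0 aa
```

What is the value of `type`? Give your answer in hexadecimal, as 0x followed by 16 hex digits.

`type` follows `tag` (8 bytes), so it starts at byte offset 8 and occupies 8 bytes.
Bytes at offsets 8..15: 26 BD E5 E3 5C 9B E0 AA.
In little-endian order the low byte comes first in memory.
Reassemble most-significant byte first: AA E0 9B 5C E3 E5 BD 26 → 0xAAE09B5CE3E5BD26.

0xAAE09B5CE3E5BD26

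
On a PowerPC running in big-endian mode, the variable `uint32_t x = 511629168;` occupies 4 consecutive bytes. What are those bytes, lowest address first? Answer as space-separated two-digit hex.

511629168 in hexadecimal, padded to 32 bits, is 0x1E7ED770.
Split into bytes (most-significant first): 1E 7E D7 70.
Big-endian stores the most-significant byte at the lowest address.
So the memory order matches the most-significant-first order: 1E 7E D7 70.

1E 7E D7 70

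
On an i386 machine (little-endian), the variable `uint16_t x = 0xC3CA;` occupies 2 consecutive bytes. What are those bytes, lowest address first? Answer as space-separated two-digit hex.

CA C3

Split into bytes (most-significant first): C3 CA.
Little-endian stores the least-significant byte at the lowest address.
So at ascending addresses the bytes are CA C3.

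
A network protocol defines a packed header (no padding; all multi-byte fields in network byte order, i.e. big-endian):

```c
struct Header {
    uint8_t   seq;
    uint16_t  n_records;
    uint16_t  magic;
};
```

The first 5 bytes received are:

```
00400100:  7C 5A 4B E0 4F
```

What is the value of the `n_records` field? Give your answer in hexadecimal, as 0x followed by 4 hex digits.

`n_records` follows `seq` (1 byte), so it starts at byte offset 1 and occupies 2 bytes.
Bytes at offsets 1..2: 5A 4B.
Big-endian: lowest address holds the most-significant byte.
The bytes are already most-significant first: 0x5A4B.

0x5A4B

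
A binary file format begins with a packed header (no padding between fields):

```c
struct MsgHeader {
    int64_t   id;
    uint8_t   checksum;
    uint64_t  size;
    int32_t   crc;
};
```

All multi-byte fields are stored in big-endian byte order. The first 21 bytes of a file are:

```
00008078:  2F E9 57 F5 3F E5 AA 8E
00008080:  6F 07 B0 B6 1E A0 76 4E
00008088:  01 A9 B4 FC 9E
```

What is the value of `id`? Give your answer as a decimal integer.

3452387300206815886

`id` is the first field, at byte offset 0, occupying 8 bytes.
Bytes at offsets 0..7: 2F E9 57 F5 3F E5 AA 8E.
Big-endian stores the most-significant byte at the lowest address.
The bytes are already most-significant first: 0x2FE957F53FE5AA8E.
0x2FE957F53FE5AA8E = 3452387300206815886.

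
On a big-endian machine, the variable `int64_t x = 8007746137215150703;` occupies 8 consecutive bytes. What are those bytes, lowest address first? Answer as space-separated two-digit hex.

8007746137215150703 in hexadecimal, padded to 64 bits, is 0x6F213AAF58372A6F.
Split into bytes (most-significant first): 6F 21 3A AF 58 37 2A 6F.
In big-endian order the high byte comes first in memory.
So the memory order matches the most-significant-first order: 6F 21 3A AF 58 37 2A 6F.

6F 21 3A AF 58 37 2A 6F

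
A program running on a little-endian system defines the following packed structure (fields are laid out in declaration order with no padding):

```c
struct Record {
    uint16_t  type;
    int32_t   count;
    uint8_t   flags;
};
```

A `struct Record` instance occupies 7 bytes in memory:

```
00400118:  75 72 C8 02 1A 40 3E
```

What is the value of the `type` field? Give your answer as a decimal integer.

`type` is the first field, at byte offset 0, occupying 2 bytes.
Bytes at offsets 0..1: 75 72.
Little-endian: lowest address holds the least-significant byte.
Reassemble most-significant byte first: 72 75 → 0x7275.
0x7275 = 29301.

29301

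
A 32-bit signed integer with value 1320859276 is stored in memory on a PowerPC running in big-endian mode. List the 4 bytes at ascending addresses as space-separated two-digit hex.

4E BA B6 8C

1320859276 in hexadecimal, padded to 32 bits, is 0x4EBAB68C.
Split into bytes (most-significant first): 4E BA B6 8C.
In big-endian order the high byte comes first in memory.
So the memory order matches the most-significant-first order: 4E BA B6 8C.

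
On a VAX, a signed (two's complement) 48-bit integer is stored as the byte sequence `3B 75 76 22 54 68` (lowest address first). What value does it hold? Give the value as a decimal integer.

114710564730171

Little-endian: lowest address holds the least-significant byte.
Reassemble most-significant byte first: 68 54 22 76 75 3B → 0x68542276753B.
0x68542276753B = 114710564730171.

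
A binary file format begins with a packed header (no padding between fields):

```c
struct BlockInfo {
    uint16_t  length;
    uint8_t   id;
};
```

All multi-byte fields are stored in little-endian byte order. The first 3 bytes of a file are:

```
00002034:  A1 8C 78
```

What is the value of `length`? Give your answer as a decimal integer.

`length` is the first field, at byte offset 0, occupying 2 bytes.
Bytes at offsets 0..1: A1 8C.
Little-endian: lowest address holds the least-significant byte.
Reassemble most-significant byte first: 8C A1 → 0x8CA1.
0x8CA1 = 36001.

36001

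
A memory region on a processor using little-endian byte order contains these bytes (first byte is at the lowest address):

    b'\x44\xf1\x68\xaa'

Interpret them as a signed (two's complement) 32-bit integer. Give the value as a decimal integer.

Little-endian stores the least-significant byte at the lowest address.
Reassemble most-significant byte first: AA 68 F1 44 → 0xAA68F144.
Top bit is set, so as a signed 32-bit value this is 0xAA68F144 − 2^32 = -1435963068.

-1435963068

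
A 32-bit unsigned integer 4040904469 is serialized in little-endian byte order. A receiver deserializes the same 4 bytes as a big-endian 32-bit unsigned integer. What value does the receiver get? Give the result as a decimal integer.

357555184

4040904469 in 32-bit hexadecimal is 0xF0DB4F15.
Stored little-endian, the bytes at ascending addresses are 15 4F DB F0.
Read back as big-endian, the last byte is least significant, giving 0x154FDBF0.
0x154FDBF0 = 357555184.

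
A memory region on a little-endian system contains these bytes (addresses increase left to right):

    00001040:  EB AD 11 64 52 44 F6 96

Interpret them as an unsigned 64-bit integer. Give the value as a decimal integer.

10877957070616899051

Little-endian: lowest address holds the least-significant byte.
Reassemble most-significant byte first: 96 F6 44 52 64 11 AD EB → 0x96F644526411ADEB.
0x96F644526411ADEB = 10877957070616899051.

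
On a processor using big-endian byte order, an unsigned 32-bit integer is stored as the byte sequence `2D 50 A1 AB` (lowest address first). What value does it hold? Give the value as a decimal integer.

760258987

In big-endian order the high byte comes first in memory.
The bytes are already most-significant first: 0x2D50A1AB.
0x2D50A1AB = 760258987.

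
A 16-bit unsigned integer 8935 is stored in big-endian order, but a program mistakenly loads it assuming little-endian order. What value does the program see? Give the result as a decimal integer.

8935 in 16-bit hexadecimal is 0x22E7.
Stored big-endian, the bytes at ascending addresses are 22 E7.
Read back as little-endian, the first byte is least significant, giving 0xE722.
0xE722 = 59170.

59170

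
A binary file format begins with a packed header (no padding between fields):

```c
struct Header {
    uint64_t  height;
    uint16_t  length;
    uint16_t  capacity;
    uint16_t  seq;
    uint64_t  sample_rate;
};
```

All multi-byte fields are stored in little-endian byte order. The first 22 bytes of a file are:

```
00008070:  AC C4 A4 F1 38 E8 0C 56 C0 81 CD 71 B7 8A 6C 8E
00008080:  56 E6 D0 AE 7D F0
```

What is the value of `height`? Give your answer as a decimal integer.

6200586118252250284

`height` is the first field, at byte offset 0, occupying 8 bytes.
Bytes at offsets 0..7: AC C4 A4 F1 38 E8 0C 56.
Little-endian stores the least-significant byte at the lowest address.
Reassemble most-significant byte first: 56 0C E8 38 F1 A4 C4 AC → 0x560CE838F1A4C4AC.
0x560CE838F1A4C4AC = 6200586118252250284.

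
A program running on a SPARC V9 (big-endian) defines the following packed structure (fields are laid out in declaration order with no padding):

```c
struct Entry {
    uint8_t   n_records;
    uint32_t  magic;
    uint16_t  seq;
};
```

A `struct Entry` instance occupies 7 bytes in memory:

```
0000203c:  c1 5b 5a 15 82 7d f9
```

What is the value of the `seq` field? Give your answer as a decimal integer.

32249

`seq` follows `n_records` (1 B), `magic` (4 B), so it starts at offset 1 + 4 = 5 and occupies 2 bytes.
Bytes at offsets 5..6: 7D F9.
Big-endian: lowest address holds the most-significant byte.
The bytes are already most-significant first: 0x7DF9.
0x7DF9 = 32249.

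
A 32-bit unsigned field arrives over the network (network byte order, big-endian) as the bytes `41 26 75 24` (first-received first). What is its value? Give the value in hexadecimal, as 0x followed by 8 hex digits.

0x41267524

Big-endian stores the most-significant byte at the lowest address.
The bytes are already most-significant first: 0x41267524.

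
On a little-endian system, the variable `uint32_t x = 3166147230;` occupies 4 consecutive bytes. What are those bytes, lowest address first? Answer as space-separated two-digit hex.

9E 92 B7 BC

3166147230 in hexadecimal, padded to 32 bits, is 0xBCB7929E.
Split into bytes (most-significant first): BC B7 92 9E.
In little-endian order the low byte comes first in memory.
So at ascending addresses the bytes are 9E 92 B7 BC.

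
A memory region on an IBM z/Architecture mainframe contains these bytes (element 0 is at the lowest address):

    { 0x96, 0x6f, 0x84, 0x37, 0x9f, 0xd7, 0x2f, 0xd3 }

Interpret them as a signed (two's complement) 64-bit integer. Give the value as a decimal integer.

-7606715871165730861

Big-endian stores the most-significant byte at the lowest address.
The bytes are already most-significant first: 0x966F84379FD72FD3.
Top bit is set, so as a signed 64-bit value this is 0x966F84379FD72FD3 − 2^64 = -7606715871165730861.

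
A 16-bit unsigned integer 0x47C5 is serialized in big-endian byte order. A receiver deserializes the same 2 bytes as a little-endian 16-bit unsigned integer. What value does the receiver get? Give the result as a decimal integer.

Stored big-endian, the bytes at ascending addresses are 47 C5.
Read back as little-endian, the first byte is least significant, giving 0xC547.
0xC547 = 50503.

50503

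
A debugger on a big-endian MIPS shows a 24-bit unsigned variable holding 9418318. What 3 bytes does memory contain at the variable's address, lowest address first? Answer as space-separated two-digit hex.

8F B6 4E

9418318 in hexadecimal, padded to 24 bits, is 0x8FB64E.
Split into bytes (most-significant first): 8F B6 4E.
In big-endian order the high byte comes first in memory.
So the memory order matches the most-significant-first order: 8F B6 4E.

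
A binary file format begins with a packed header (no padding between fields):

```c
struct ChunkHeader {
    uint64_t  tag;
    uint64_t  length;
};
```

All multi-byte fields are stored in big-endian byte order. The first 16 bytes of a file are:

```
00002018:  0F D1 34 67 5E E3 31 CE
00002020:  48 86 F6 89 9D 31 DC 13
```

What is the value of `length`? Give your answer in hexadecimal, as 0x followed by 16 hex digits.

`length` follows `tag` (8 bytes), so it starts at byte offset 8 and occupies 8 bytes.
Bytes at offsets 8..15: 48 86 F6 89 9D 31 DC 13.
Big-endian stores the most-significant byte at the lowest address.
The bytes are already most-significant first: 0x4886F6899D31DC13.

0x4886F6899D31DC13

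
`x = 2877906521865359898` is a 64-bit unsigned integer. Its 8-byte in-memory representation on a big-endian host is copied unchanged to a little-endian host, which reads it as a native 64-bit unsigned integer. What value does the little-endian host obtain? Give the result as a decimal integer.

1914752069296779303

2877906521865359898 in 64-bit hexadecimal is 0x27F060BBDC90921A.
Stored big-endian, the bytes at ascending addresses are 27 F0 60 BB DC 90 92 1A.
Read back as little-endian, the first byte is least significant, giving 0x1A9290DCBB60F027.
0x1A9290DCBB60F027 = 1914752069296779303.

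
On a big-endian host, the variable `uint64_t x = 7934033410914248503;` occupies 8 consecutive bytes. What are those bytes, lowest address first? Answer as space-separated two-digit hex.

7934033410914248503 in hexadecimal, padded to 64 bits, is 0x6E1B5959D59FE737.
Split into bytes (most-significant first): 6E 1B 59 59 D5 9F E7 37.
In big-endian order the high byte comes first in memory.
So the memory order matches the most-significant-first order: 6E 1B 59 59 D5 9F E7 37.

6E 1B 59 59 D5 9F E7 37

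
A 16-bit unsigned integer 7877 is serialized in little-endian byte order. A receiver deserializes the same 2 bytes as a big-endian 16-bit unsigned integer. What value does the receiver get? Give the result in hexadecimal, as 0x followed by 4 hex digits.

7877 in 16-bit hexadecimal is 0x1EC5.
Stored little-endian, the bytes at ascending addresses are C5 1E.
Read back as big-endian, the last byte is least significant, giving 0xC51E.

0xC51E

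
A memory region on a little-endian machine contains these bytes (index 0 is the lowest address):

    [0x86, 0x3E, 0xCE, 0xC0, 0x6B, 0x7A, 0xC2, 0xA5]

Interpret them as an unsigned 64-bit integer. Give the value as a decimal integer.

In little-endian order the low byte comes first in memory.
Reassemble most-significant byte first: A5 C2 7A 6B C0 CE 3E 86 → 0xA5C27A6BC0CE3E86.
0xA5C27A6BC0CE3E86 = 11944243764954807942.

11944243764954807942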